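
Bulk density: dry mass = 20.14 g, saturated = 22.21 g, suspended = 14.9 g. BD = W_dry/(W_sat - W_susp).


BD = 20.14 / (22.21 - 14.9) = 20.14 / 7.31 = 2.755 g/cm^3

2.755


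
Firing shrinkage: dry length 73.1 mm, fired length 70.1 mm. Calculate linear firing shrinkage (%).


FS = (73.1 - 70.1) / 73.1 * 100 = 4.1%

4.1


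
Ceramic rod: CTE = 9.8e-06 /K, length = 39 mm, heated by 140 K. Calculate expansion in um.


dL = 9.8e-06 * 39 * 140 * 1000 = 53.508 um

53.508


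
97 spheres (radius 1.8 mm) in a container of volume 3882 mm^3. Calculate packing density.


V_sphere = 4/3*pi*1.8^3 = 24.429 mm^3
Total V = 97*24.429 = 2369.613 mm^3
PD = 2369.613 / 3882 = 0.61

0.61


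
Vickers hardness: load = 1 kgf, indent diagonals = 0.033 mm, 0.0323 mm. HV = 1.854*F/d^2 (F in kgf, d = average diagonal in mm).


d_avg = (0.033+0.0323)/2 = 0.03265 mm
HV = 1.854*1/0.03265^2 = 1739

1739


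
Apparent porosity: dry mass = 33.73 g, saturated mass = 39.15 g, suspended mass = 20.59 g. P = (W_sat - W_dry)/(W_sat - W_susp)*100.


P = (39.15 - 33.73) / (39.15 - 20.59) * 100 = 5.42 / 18.56 * 100 = 29.2%

29.2


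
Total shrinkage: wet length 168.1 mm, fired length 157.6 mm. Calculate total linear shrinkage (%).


TS = (168.1 - 157.6) / 168.1 * 100 = 6.25%

6.25


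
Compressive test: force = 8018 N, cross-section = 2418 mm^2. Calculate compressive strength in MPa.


CS = 8018 / 2418 = 3.3 MPa

3.3


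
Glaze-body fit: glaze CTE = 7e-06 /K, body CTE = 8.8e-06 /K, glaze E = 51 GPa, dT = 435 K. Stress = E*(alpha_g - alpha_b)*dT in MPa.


Stress = 51*1000*(7e-06 - 8.8e-06)*435 = -39.9 MPa

-39.9


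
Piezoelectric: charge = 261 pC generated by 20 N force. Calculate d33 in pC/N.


d33 = 261 / 20 = 13.1 pC/N

13.1


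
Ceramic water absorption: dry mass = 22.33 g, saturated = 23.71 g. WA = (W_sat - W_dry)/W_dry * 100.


WA = (23.71 - 22.33) / 22.33 * 100 = 6.18%

6.18


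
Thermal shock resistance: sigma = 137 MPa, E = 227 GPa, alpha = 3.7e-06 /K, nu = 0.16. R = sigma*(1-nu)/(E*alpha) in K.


R = 137*(1-0.16)/(227*1000*3.7e-06) = 137 K

137


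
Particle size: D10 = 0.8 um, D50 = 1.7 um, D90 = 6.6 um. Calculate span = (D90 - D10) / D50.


Span = (6.6 - 0.8) / 1.7 = 5.8 / 1.7 = 3.412

3.412


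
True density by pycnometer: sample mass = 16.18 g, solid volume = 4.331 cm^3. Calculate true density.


TD = 16.18 / 4.331 = 3.736 g/cm^3

3.736


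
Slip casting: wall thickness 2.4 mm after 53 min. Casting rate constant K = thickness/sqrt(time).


K = 2.4 / sqrt(53) = 2.4 / 7.2801 = 0.33 mm/min^0.5

0.33


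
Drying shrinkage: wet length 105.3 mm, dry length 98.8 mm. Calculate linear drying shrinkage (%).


DS = (105.3 - 98.8) / 105.3 * 100 = 6.17%

6.17


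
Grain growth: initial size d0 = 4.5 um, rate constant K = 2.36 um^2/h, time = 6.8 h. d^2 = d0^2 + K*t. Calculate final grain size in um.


d^2 = 4.5^2 + 2.36*6.8 = 36.298
d = sqrt(36.298) = 6.02 um

6.02


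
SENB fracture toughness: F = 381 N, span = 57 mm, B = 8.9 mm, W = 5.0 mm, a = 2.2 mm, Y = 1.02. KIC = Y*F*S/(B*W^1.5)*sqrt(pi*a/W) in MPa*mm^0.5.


KIC = 1.02*381*57/(8.9*5.0^1.5)*sqrt(pi*2.2/5.0) = 261.73

261.73


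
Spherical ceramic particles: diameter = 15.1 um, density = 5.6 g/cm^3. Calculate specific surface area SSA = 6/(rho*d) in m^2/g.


SSA = 6 / (5.6 * 15.1) = 0.071 m^2/g

0.071


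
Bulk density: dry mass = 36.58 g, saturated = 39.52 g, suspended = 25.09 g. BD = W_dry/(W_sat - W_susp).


BD = 36.58 / (39.52 - 25.09) = 36.58 / 14.43 = 2.535 g/cm^3

2.535


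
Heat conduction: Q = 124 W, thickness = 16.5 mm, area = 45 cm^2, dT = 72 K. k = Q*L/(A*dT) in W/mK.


k = 124*16.5/1000/(45/10000*72) = 6.31 W/mK

6.31


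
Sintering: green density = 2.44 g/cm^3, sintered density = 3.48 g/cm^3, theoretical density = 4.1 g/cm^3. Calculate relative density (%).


Relative = 3.48 / 4.1 * 100 = 84.9%

84.9


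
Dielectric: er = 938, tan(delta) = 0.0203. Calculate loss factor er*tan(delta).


Loss = 938 * 0.0203 = 19.041

19.041


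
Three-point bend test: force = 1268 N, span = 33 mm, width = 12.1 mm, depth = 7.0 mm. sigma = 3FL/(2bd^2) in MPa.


sigma = 3*1268*33/(2*12.1*7.0^2) = 105.9 MPa

105.9


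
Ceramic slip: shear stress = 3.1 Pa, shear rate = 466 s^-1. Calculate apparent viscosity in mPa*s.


eta = tau/gamma * 1000 = 3.1/466 * 1000 = 6.7 mPa*s

6.7


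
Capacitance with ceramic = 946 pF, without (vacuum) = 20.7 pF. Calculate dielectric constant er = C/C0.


er = 946 / 20.7 = 45.7

45.7


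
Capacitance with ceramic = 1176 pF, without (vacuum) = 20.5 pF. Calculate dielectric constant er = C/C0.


er = 1176 / 20.5 = 57.37

57.37


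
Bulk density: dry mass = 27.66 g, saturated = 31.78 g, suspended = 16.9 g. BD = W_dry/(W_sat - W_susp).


BD = 27.66 / (31.78 - 16.9) = 27.66 / 14.88 = 1.859 g/cm^3

1.859


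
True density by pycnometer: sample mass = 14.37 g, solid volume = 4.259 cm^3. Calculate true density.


TD = 14.37 / 4.259 = 3.374 g/cm^3

3.374


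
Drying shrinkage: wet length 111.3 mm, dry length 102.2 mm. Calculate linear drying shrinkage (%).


DS = (111.3 - 102.2) / 111.3 * 100 = 8.18%

8.18


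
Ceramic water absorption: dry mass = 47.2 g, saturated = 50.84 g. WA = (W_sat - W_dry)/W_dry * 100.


WA = (50.84 - 47.2) / 47.2 * 100 = 7.71%

7.71


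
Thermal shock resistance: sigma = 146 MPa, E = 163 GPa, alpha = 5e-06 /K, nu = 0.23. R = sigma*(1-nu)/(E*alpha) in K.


R = 146*(1-0.23)/(163*1000*5e-06) = 138 K

138


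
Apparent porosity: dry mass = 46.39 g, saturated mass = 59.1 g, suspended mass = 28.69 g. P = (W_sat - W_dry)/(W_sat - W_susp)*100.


P = (59.1 - 46.39) / (59.1 - 28.69) * 100 = 12.71 / 30.41 * 100 = 41.8%

41.8


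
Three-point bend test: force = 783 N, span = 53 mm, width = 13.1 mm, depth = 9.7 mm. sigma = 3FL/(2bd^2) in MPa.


sigma = 3*783*53/(2*13.1*9.7^2) = 50.5 MPa

50.5


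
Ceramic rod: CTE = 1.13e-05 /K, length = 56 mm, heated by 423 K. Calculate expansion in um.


dL = 1.13e-05 * 56 * 423 * 1000 = 267.674 um

267.674


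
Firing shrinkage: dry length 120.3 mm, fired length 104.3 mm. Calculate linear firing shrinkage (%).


FS = (120.3 - 104.3) / 120.3 * 100 = 13.3%

13.3


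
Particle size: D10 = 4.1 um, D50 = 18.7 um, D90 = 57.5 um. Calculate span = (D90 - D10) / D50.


Span = (57.5 - 4.1) / 18.7 = 53.4 / 18.7 = 2.856

2.856


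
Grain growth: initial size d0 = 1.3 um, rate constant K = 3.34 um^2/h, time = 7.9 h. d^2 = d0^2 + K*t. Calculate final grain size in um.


d^2 = 1.3^2 + 3.34*7.9 = 28.076
d = sqrt(28.076) = 5.3 um

5.3


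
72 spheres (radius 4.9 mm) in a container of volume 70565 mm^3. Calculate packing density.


V_sphere = 4/3*pi*4.9^3 = 492.807 mm^3
Total V = 72*492.807 = 35482.104 mm^3
PD = 35482.104 / 70565 = 0.503

0.503


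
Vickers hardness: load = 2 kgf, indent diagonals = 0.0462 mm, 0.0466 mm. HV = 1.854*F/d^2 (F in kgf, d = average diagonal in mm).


d_avg = (0.0462+0.0466)/2 = 0.0464 mm
HV = 1.854*2/0.0464^2 = 1722

1722


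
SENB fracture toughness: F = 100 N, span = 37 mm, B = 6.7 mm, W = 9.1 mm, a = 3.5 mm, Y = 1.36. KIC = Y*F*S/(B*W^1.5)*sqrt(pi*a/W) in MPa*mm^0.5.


KIC = 1.36*100*37/(6.7*9.1^1.5)*sqrt(pi*3.5/9.1) = 30.07

30.07


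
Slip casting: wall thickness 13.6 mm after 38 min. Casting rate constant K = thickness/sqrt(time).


K = 13.6 / sqrt(38) = 13.6 / 6.1644 = 2.206 mm/min^0.5

2.206


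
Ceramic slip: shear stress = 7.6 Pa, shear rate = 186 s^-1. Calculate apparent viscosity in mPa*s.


eta = tau/gamma * 1000 = 7.6/186 * 1000 = 40.9 mPa*s

40.9


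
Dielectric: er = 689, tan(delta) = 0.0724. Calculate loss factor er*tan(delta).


Loss = 689 * 0.0724 = 49.884

49.884


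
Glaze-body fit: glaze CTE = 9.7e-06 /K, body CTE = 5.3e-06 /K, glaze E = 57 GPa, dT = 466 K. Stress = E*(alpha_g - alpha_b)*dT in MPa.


Stress = 57*1000*(9.7e-06 - 5.3e-06)*466 = 116.9 MPa

116.9


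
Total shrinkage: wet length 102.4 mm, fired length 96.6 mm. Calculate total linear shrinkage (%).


TS = (102.4 - 96.6) / 102.4 * 100 = 5.66%

5.66


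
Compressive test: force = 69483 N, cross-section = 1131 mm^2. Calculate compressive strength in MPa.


CS = 69483 / 1131 = 61.4 MPa

61.4


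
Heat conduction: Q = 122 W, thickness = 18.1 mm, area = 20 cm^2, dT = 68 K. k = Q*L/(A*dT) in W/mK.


k = 122*18.1/1000/(20/10000*68) = 16.24 W/mK

16.24


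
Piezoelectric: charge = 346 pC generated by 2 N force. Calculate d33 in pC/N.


d33 = 346 / 2 = 173.0 pC/N

173.0


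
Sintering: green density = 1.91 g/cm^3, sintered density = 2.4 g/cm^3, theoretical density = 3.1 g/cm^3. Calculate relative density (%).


Relative = 2.4 / 3.1 * 100 = 77.4%

77.4


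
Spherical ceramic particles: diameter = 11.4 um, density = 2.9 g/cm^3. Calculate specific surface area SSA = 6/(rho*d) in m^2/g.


SSA = 6 / (2.9 * 11.4) = 0.181 m^2/g

0.181


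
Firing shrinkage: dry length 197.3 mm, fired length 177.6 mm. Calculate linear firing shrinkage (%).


FS = (197.3 - 177.6) / 197.3 * 100 = 9.98%

9.98


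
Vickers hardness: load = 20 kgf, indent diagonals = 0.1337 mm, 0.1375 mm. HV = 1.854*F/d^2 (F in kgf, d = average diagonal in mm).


d_avg = (0.1337+0.1375)/2 = 0.1356 mm
HV = 1.854*20/0.1356^2 = 2017

2017


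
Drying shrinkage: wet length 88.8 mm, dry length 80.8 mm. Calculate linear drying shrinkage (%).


DS = (88.8 - 80.8) / 88.8 * 100 = 9.01%

9.01


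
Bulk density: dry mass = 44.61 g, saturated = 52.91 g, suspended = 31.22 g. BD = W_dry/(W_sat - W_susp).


BD = 44.61 / (52.91 - 31.22) = 44.61 / 21.69 = 2.057 g/cm^3

2.057


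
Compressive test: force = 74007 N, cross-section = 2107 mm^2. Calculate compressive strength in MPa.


CS = 74007 / 2107 = 35.1 MPa

35.1


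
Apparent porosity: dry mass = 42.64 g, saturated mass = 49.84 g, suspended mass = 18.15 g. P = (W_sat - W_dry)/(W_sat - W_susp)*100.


P = (49.84 - 42.64) / (49.84 - 18.15) * 100 = 7.2 / 31.69 * 100 = 22.7%

22.7


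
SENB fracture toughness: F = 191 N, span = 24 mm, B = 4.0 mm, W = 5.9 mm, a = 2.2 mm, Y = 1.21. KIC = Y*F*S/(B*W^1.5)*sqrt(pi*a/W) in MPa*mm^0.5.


KIC = 1.21*191*24/(4.0*5.9^1.5)*sqrt(pi*2.2/5.9) = 104.73

104.73


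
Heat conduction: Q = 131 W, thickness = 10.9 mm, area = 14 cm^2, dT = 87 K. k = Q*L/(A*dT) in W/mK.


k = 131*10.9/1000/(14/10000*87) = 11.72 W/mK

11.72


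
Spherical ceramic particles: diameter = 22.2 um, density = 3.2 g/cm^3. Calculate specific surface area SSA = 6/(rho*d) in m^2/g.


SSA = 6 / (3.2 * 22.2) = 0.084 m^2/g

0.084


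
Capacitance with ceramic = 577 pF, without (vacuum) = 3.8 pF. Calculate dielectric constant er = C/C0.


er = 577 / 3.8 = 151.84

151.84


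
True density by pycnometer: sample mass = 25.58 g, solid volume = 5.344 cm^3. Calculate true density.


TD = 25.58 / 5.344 = 4.787 g/cm^3

4.787


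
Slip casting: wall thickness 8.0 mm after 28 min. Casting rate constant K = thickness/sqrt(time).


K = 8.0 / sqrt(28) = 8.0 / 5.2915 = 1.512 mm/min^0.5

1.512


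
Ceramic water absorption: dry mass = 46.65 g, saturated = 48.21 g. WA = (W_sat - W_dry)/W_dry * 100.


WA = (48.21 - 46.65) / 46.65 * 100 = 3.34%

3.34


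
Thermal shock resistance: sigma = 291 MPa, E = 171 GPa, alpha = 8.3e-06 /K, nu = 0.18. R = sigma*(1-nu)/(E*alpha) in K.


R = 291*(1-0.18)/(171*1000*8.3e-06) = 168 K

168


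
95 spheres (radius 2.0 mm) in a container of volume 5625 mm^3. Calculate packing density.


V_sphere = 4/3*pi*2.0^3 = 33.5103 mm^3
Total V = 95*33.5103 = 3183.4785 mm^3
PD = 3183.4785 / 5625 = 0.566

0.566


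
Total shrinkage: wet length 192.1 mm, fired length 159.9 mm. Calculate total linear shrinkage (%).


TS = (192.1 - 159.9) / 192.1 * 100 = 16.76%

16.76


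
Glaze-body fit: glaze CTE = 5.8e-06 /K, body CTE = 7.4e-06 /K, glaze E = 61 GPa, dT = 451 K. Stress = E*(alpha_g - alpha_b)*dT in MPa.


Stress = 61*1000*(5.8e-06 - 7.4e-06)*451 = -44.0 MPa

-44.0


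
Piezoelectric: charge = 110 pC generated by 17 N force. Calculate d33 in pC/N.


d33 = 110 / 17 = 6.5 pC/N

6.5


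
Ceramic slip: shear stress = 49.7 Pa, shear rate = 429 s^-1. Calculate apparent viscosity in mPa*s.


eta = tau/gamma * 1000 = 49.7/429 * 1000 = 115.9 mPa*s

115.9


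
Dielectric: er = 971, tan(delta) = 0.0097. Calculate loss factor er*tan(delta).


Loss = 971 * 0.0097 = 9.419

9.419


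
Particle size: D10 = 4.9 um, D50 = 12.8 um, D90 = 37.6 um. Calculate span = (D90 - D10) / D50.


Span = (37.6 - 4.9) / 12.8 = 32.7 / 12.8 = 2.555

2.555


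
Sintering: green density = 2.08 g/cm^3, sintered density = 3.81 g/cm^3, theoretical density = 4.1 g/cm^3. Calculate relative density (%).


Relative = 3.81 / 4.1 * 100 = 92.9%

92.9


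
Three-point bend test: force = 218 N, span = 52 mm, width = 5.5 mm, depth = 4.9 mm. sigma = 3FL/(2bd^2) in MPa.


sigma = 3*218*52/(2*5.5*4.9^2) = 128.8 MPa

128.8


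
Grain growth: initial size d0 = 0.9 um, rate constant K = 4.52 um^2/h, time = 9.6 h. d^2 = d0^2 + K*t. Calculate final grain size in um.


d^2 = 0.9^2 + 4.52*9.6 = 44.202
d = sqrt(44.202) = 6.65 um

6.65


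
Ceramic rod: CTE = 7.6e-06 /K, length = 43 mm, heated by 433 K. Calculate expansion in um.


dL = 7.6e-06 * 43 * 433 * 1000 = 141.504 um

141.504


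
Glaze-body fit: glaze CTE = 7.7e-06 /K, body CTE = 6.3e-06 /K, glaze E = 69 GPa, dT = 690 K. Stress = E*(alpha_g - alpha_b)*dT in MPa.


Stress = 69*1000*(7.7e-06 - 6.3e-06)*690 = 66.7 MPa

66.7


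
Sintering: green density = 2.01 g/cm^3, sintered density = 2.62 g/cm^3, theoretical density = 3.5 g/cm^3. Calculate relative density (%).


Relative = 2.62 / 3.5 * 100 = 74.9%

74.9


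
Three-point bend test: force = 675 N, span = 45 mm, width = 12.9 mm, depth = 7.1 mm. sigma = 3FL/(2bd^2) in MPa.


sigma = 3*675*45/(2*12.9*7.1^2) = 70.1 MPa

70.1


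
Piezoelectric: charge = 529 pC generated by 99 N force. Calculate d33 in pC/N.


d33 = 529 / 99 = 5.3 pC/N

5.3


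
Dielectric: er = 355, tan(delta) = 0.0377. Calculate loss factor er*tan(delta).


Loss = 355 * 0.0377 = 13.384

13.384


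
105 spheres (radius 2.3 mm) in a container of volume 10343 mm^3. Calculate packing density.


V_sphere = 4/3*pi*2.3^3 = 50.965 mm^3
Total V = 105*50.965 = 5351.325 mm^3
PD = 5351.325 / 10343 = 0.517

0.517


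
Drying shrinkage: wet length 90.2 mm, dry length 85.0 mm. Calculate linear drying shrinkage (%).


DS = (90.2 - 85.0) / 90.2 * 100 = 5.76%

5.76


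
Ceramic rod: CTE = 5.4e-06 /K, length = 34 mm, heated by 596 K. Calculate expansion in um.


dL = 5.4e-06 * 34 * 596 * 1000 = 109.426 um

109.426


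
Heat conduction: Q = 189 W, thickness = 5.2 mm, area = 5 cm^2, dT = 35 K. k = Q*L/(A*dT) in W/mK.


k = 189*5.2/1000/(5/10000*35) = 56.16 W/mK

56.16


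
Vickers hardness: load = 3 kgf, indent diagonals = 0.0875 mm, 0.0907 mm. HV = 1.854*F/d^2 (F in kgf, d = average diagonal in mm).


d_avg = (0.0875+0.0907)/2 = 0.0891 mm
HV = 1.854*3/0.0891^2 = 701

701


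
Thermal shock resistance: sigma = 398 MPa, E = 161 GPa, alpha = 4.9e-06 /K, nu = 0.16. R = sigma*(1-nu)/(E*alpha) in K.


R = 398*(1-0.16)/(161*1000*4.9e-06) = 424 K

424


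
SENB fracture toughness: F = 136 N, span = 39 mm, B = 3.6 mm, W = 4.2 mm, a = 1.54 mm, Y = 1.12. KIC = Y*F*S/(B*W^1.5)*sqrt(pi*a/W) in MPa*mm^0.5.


KIC = 1.12*136*39/(3.6*4.2^1.5)*sqrt(pi*1.54/4.2) = 205.76

205.76


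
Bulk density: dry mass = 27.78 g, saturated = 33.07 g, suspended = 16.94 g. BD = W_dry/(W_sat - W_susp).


BD = 27.78 / (33.07 - 16.94) = 27.78 / 16.13 = 1.722 g/cm^3

1.722


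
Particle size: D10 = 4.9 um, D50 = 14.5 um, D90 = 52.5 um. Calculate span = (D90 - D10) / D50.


Span = (52.5 - 4.9) / 14.5 = 47.6 / 14.5 = 3.283

3.283


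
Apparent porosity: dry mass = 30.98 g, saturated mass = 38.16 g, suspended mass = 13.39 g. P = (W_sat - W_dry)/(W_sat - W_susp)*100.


P = (38.16 - 30.98) / (38.16 - 13.39) * 100 = 7.18 / 24.77 * 100 = 29.0%

29.0


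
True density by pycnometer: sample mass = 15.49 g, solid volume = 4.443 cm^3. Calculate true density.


TD = 15.49 / 4.443 = 3.486 g/cm^3

3.486


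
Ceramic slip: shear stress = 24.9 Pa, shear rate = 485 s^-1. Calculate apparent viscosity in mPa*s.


eta = tau/gamma * 1000 = 24.9/485 * 1000 = 51.3 mPa*s

51.3


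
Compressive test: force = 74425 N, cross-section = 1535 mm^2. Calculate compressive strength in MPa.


CS = 74425 / 1535 = 48.5 MPa

48.5


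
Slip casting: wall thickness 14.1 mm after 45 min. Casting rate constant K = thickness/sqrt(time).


K = 14.1 / sqrt(45) = 14.1 / 6.7082 = 2.102 mm/min^0.5

2.102


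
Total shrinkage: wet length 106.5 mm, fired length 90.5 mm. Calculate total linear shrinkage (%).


TS = (106.5 - 90.5) / 106.5 * 100 = 15.02%

15.02


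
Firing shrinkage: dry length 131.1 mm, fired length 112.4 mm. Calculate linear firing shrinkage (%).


FS = (131.1 - 112.4) / 131.1 * 100 = 14.26%

14.26


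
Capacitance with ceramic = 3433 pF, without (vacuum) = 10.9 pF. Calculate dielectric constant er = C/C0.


er = 3433 / 10.9 = 314.95

314.95


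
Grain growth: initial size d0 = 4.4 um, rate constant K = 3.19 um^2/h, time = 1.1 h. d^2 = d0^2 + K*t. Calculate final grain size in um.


d^2 = 4.4^2 + 3.19*1.1 = 22.869
d = sqrt(22.869) = 4.78 um

4.78


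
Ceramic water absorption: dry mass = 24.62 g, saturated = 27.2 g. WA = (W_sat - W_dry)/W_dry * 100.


WA = (27.2 - 24.62) / 24.62 * 100 = 10.48%

10.48


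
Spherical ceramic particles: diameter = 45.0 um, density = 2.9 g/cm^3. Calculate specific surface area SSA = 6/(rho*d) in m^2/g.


SSA = 6 / (2.9 * 45.0) = 0.046 m^2/g

0.046


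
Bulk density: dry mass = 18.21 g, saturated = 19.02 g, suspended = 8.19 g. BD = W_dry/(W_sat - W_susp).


BD = 18.21 / (19.02 - 8.19) = 18.21 / 10.83 = 1.681 g/cm^3

1.681


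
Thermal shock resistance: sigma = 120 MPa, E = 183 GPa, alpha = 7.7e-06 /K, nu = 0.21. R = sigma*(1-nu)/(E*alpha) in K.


R = 120*(1-0.21)/(183*1000*7.7e-06) = 67 K

67


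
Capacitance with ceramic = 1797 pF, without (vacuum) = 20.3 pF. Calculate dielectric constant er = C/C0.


er = 1797 / 20.3 = 88.52

88.52


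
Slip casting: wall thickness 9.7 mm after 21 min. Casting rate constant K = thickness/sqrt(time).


K = 9.7 / sqrt(21) = 9.7 / 4.5826 = 2.117 mm/min^0.5

2.117


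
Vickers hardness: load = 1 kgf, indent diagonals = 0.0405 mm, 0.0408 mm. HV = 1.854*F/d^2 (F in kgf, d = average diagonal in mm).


d_avg = (0.0405+0.0408)/2 = 0.04065 mm
HV = 1.854*1/0.04065^2 = 1122

1122


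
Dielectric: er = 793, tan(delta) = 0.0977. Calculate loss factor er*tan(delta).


Loss = 793 * 0.0977 = 77.476

77.476


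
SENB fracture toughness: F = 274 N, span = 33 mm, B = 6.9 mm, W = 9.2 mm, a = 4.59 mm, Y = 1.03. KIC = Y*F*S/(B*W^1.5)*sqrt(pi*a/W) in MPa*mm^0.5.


KIC = 1.03*274*33/(6.9*9.2^1.5)*sqrt(pi*4.59/9.2) = 60.56

60.56


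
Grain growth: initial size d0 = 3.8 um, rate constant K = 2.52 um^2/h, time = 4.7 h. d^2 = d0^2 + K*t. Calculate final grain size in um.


d^2 = 3.8^2 + 2.52*4.7 = 26.284
d = sqrt(26.284) = 5.13 um

5.13


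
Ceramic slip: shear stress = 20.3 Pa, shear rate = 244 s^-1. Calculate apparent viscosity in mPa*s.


eta = tau/gamma * 1000 = 20.3/244 * 1000 = 83.2 mPa*s

83.2


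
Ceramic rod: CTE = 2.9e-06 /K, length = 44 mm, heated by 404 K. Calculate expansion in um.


dL = 2.9e-06 * 44 * 404 * 1000 = 51.55 um

51.55


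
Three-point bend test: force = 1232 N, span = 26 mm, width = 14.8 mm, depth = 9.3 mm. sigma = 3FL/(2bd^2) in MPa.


sigma = 3*1232*26/(2*14.8*9.3^2) = 37.5 MPa

37.5


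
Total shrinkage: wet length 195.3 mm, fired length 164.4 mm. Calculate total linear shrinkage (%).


TS = (195.3 - 164.4) / 195.3 * 100 = 15.82%

15.82


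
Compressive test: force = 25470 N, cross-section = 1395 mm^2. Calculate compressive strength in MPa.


CS = 25470 / 1395 = 18.3 MPa

18.3


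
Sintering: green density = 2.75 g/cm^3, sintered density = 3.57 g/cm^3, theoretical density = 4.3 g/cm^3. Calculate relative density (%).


Relative = 3.57 / 4.3 * 100 = 83.0%

83.0


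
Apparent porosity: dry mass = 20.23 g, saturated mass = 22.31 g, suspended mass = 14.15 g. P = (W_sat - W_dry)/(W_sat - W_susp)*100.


P = (22.31 - 20.23) / (22.31 - 14.15) * 100 = 2.08 / 8.16 * 100 = 25.5%

25.5


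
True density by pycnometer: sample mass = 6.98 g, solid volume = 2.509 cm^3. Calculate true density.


TD = 6.98 / 2.509 = 2.782 g/cm^3

2.782


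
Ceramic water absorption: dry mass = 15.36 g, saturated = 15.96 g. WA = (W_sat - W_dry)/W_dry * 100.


WA = (15.96 - 15.36) / 15.36 * 100 = 3.91%

3.91


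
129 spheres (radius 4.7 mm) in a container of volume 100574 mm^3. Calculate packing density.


V_sphere = 4/3*pi*4.7^3 = 434.8928 mm^3
Total V = 129*434.8928 = 56101.1712 mm^3
PD = 56101.1712 / 100574 = 0.558

0.558


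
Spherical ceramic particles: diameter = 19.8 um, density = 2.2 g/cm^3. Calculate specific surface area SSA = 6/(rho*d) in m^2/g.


SSA = 6 / (2.2 * 19.8) = 0.138 m^2/g

0.138


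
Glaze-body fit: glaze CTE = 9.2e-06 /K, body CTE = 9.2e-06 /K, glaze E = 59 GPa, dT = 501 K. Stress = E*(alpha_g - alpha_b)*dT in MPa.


Stress = 59*1000*(9.2e-06 - 9.2e-06)*501 = 0.0 MPa

0.0


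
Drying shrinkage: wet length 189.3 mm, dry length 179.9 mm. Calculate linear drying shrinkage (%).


DS = (189.3 - 179.9) / 189.3 * 100 = 4.97%

4.97


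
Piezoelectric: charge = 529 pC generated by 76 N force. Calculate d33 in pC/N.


d33 = 529 / 76 = 7.0 pC/N

7.0


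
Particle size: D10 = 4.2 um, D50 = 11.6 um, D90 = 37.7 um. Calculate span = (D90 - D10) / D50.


Span = (37.7 - 4.2) / 11.6 = 33.5 / 11.6 = 2.888

2.888


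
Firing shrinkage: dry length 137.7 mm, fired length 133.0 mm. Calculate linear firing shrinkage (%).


FS = (137.7 - 133.0) / 137.7 * 100 = 3.41%

3.41


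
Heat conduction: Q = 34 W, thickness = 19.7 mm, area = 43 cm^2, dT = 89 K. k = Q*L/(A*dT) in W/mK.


k = 34*19.7/1000/(43/10000*89) = 1.75 W/mK

1.75


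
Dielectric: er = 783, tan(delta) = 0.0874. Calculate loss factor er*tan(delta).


Loss = 783 * 0.0874 = 68.434

68.434


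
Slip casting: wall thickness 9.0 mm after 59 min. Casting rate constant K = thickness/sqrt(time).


K = 9.0 / sqrt(59) = 9.0 / 7.6811 = 1.172 mm/min^0.5

1.172


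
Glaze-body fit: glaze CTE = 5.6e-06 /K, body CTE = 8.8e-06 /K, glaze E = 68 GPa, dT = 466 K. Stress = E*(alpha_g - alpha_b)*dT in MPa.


Stress = 68*1000*(5.6e-06 - 8.8e-06)*466 = -101.4 MPa

-101.4


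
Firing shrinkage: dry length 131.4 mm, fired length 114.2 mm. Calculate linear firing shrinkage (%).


FS = (131.4 - 114.2) / 131.4 * 100 = 13.09%

13.09


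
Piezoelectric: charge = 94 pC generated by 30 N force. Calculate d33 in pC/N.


d33 = 94 / 30 = 3.1 pC/N

3.1


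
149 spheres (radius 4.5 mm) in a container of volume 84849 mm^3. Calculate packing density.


V_sphere = 4/3*pi*4.5^3 = 381.7035 mm^3
Total V = 149*381.7035 = 56873.8215 mm^3
PD = 56873.8215 / 84849 = 0.67

0.67


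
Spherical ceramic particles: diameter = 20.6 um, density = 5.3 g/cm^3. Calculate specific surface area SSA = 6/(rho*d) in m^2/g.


SSA = 6 / (5.3 * 20.6) = 0.055 m^2/g

0.055


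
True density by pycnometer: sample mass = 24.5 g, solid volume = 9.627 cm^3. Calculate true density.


TD = 24.5 / 9.627 = 2.545 g/cm^3

2.545


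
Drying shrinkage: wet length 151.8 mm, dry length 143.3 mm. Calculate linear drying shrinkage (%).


DS = (151.8 - 143.3) / 151.8 * 100 = 5.6%

5.6


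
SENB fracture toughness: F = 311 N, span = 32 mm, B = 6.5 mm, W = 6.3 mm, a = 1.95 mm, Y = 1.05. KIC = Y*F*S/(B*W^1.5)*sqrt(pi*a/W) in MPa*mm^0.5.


KIC = 1.05*311*32/(6.5*6.3^1.5)*sqrt(pi*1.95/6.3) = 100.25

100.25


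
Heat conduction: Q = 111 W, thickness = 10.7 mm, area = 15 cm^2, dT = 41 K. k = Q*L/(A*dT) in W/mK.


k = 111*10.7/1000/(15/10000*41) = 19.31 W/mK

19.31


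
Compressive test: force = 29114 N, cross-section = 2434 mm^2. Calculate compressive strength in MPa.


CS = 29114 / 2434 = 12.0 MPa

12.0


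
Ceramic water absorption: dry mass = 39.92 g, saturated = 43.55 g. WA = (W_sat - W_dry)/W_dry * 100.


WA = (43.55 - 39.92) / 39.92 * 100 = 9.09%

9.09


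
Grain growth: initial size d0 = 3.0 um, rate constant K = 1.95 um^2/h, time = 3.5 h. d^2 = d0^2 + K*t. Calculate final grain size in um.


d^2 = 3.0^2 + 1.95*3.5 = 15.825
d = sqrt(15.825) = 3.98 um

3.98


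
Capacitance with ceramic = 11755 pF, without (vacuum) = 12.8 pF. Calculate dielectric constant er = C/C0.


er = 11755 / 12.8 = 918.36

918.36


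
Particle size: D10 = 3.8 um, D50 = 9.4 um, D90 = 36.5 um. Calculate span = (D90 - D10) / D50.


Span = (36.5 - 3.8) / 9.4 = 32.7 / 9.4 = 3.479

3.479


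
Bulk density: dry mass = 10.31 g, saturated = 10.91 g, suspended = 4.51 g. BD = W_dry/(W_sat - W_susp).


BD = 10.31 / (10.91 - 4.51) = 10.31 / 6.4 = 1.611 g/cm^3

1.611


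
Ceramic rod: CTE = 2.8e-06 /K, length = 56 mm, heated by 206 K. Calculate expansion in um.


dL = 2.8e-06 * 56 * 206 * 1000 = 32.301 um

32.301


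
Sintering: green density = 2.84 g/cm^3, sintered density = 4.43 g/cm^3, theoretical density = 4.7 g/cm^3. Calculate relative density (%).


Relative = 4.43 / 4.7 * 100 = 94.3%

94.3


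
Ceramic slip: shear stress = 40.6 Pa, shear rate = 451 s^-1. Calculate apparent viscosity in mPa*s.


eta = tau/gamma * 1000 = 40.6/451 * 1000 = 90.0 mPa*s

90.0


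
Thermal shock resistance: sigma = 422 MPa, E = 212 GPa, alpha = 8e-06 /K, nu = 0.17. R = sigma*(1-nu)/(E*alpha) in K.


R = 422*(1-0.17)/(212*1000*8e-06) = 207 K

207


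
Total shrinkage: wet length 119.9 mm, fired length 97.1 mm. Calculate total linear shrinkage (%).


TS = (119.9 - 97.1) / 119.9 * 100 = 19.02%

19.02


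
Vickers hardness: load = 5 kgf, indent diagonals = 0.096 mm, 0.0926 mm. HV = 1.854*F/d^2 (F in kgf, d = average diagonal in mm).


d_avg = (0.096+0.0926)/2 = 0.0943 mm
HV = 1.854*5/0.0943^2 = 1042

1042


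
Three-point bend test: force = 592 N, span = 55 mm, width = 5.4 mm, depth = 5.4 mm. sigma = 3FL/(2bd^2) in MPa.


sigma = 3*592*55/(2*5.4*5.4^2) = 310.2 MPa

310.2


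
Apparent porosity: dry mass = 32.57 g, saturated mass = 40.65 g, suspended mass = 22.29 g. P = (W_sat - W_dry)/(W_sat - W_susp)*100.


P = (40.65 - 32.57) / (40.65 - 22.29) * 100 = 8.08 / 18.36 * 100 = 44.0%

44.0


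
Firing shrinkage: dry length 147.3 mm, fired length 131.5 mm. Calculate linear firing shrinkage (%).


FS = (147.3 - 131.5) / 147.3 * 100 = 10.73%

10.73


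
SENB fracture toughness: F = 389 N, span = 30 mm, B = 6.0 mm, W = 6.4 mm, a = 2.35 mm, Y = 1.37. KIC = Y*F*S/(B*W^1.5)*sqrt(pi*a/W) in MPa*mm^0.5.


KIC = 1.37*389*30/(6.0*6.4^1.5)*sqrt(pi*2.35/6.4) = 176.76

176.76


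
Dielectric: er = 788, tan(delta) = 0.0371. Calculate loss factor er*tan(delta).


Loss = 788 * 0.0371 = 29.235

29.235


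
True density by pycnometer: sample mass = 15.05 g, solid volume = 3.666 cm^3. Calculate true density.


TD = 15.05 / 3.666 = 4.105 g/cm^3

4.105


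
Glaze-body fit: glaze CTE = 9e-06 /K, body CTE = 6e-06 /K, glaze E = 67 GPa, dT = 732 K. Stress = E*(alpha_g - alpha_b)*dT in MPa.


Stress = 67*1000*(9e-06 - 6e-06)*732 = 147.1 MPa

147.1


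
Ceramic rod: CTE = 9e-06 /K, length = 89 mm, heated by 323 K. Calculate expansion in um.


dL = 9e-06 * 89 * 323 * 1000 = 258.723 um

258.723


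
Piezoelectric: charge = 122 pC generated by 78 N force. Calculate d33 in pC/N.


d33 = 122 / 78 = 1.6 pC/N

1.6


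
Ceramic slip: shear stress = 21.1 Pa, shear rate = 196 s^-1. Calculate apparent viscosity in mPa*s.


eta = tau/gamma * 1000 = 21.1/196 * 1000 = 107.7 mPa*s

107.7


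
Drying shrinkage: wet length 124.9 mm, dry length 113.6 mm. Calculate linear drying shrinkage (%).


DS = (124.9 - 113.6) / 124.9 * 100 = 9.05%

9.05


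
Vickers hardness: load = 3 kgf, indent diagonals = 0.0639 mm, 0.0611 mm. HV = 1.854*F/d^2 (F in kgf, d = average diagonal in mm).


d_avg = (0.0639+0.0611)/2 = 0.0625 mm
HV = 1.854*3/0.0625^2 = 1424

1424


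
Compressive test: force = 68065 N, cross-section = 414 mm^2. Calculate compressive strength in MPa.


CS = 68065 / 414 = 164.4 MPa

164.4


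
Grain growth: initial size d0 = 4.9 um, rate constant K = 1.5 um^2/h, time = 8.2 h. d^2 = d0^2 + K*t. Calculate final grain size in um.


d^2 = 4.9^2 + 1.5*8.2 = 36.31
d = sqrt(36.31) = 6.03 um

6.03


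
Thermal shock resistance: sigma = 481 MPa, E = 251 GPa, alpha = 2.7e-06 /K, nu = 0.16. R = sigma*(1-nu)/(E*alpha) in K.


R = 481*(1-0.16)/(251*1000*2.7e-06) = 596 K

596


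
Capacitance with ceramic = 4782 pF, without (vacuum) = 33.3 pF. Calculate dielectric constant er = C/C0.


er = 4782 / 33.3 = 143.6

143.6


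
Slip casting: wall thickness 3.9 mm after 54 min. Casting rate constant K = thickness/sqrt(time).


K = 3.9 / sqrt(54) = 3.9 / 7.3485 = 0.531 mm/min^0.5

0.531


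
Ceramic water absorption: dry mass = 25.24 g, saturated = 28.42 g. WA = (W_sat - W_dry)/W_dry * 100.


WA = (28.42 - 25.24) / 25.24 * 100 = 12.6%

12.6


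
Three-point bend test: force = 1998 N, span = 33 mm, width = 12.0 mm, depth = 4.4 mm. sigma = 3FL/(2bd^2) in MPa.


sigma = 3*1998*33/(2*12.0*4.4^2) = 425.7 MPa

425.7


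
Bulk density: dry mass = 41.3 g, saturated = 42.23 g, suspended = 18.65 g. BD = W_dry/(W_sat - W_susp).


BD = 41.3 / (42.23 - 18.65) = 41.3 / 23.58 = 1.751 g/cm^3

1.751


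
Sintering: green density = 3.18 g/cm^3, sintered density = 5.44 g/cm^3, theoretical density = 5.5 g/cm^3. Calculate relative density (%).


Relative = 5.44 / 5.5 * 100 = 98.9%

98.9


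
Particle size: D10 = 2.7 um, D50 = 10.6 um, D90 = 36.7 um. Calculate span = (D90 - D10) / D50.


Span = (36.7 - 2.7) / 10.6 = 34.0 / 10.6 = 3.208

3.208


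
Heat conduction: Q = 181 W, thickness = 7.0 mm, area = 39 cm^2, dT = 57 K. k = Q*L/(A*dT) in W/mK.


k = 181*7.0/1000/(39/10000*57) = 5.7 W/mK

5.7


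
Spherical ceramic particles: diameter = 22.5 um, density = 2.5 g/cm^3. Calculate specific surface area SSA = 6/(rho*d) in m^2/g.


SSA = 6 / (2.5 * 22.5) = 0.107 m^2/g

0.107


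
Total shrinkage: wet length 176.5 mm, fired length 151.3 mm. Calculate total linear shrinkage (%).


TS = (176.5 - 151.3) / 176.5 * 100 = 14.28%

14.28


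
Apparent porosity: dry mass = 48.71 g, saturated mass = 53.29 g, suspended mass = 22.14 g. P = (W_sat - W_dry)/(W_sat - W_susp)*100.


P = (53.29 - 48.71) / (53.29 - 22.14) * 100 = 4.58 / 31.15 * 100 = 14.7%

14.7


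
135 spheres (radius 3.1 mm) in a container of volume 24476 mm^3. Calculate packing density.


V_sphere = 4/3*pi*3.1^3 = 124.7882 mm^3
Total V = 135*124.7882 = 16846.407 mm^3
PD = 16846.407 / 24476 = 0.688

0.688


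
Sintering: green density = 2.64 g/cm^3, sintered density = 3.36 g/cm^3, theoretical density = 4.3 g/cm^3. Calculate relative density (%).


Relative = 3.36 / 4.3 * 100 = 78.1%

78.1


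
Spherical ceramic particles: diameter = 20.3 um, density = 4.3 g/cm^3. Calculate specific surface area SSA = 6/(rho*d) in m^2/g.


SSA = 6 / (4.3 * 20.3) = 0.069 m^2/g

0.069


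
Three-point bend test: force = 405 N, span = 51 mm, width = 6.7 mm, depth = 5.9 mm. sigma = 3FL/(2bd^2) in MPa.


sigma = 3*405*51/(2*6.7*5.9^2) = 132.8 MPa

132.8


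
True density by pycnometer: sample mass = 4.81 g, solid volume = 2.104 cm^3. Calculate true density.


TD = 4.81 / 2.104 = 2.286 g/cm^3

2.286


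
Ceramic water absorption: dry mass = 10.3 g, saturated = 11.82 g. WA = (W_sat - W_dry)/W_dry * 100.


WA = (11.82 - 10.3) / 10.3 * 100 = 14.76%

14.76


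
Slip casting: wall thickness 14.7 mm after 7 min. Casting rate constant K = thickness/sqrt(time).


K = 14.7 / sqrt(7) = 14.7 / 2.6458 = 5.556 mm/min^0.5

5.556


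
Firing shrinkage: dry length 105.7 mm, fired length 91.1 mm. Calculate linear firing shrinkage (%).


FS = (105.7 - 91.1) / 105.7 * 100 = 13.81%

13.81


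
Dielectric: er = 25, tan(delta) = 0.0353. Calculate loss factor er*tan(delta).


Loss = 25 * 0.0353 = 0.883

0.883


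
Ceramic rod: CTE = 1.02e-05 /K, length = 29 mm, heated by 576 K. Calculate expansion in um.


dL = 1.02e-05 * 29 * 576 * 1000 = 170.381 um

170.381


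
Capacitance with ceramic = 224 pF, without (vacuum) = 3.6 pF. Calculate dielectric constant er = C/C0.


er = 224 / 3.6 = 62.22

62.22


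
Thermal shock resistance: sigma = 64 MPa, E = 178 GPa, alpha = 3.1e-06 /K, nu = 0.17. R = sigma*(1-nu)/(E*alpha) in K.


R = 64*(1-0.17)/(178*1000*3.1e-06) = 96 K

96


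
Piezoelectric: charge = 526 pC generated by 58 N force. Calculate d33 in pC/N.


d33 = 526 / 58 = 9.1 pC/N

9.1


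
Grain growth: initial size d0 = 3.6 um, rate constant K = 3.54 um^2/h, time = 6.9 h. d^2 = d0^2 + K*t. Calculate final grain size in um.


d^2 = 3.6^2 + 3.54*6.9 = 37.386
d = sqrt(37.386) = 6.11 um

6.11


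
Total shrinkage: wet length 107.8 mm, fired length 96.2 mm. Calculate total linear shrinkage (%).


TS = (107.8 - 96.2) / 107.8 * 100 = 10.76%

10.76


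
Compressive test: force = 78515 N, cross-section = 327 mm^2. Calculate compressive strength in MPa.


CS = 78515 / 327 = 240.1 MPa

240.1


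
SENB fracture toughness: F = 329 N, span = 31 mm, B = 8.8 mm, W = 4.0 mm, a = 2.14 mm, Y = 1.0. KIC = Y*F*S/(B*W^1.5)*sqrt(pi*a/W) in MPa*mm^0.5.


KIC = 1.0*329*31/(8.8*4.0^1.5)*sqrt(pi*2.14/4.0) = 187.82

187.82


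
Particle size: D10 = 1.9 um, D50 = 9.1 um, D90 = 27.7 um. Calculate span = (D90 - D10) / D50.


Span = (27.7 - 1.9) / 9.1 = 25.8 / 9.1 = 2.835

2.835


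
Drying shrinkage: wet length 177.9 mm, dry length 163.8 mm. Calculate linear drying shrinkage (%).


DS = (177.9 - 163.8) / 177.9 * 100 = 7.93%

7.93


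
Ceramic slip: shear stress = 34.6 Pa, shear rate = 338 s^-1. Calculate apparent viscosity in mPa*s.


eta = tau/gamma * 1000 = 34.6/338 * 1000 = 102.4 mPa*s

102.4


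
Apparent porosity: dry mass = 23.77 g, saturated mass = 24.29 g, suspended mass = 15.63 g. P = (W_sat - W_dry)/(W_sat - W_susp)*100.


P = (24.29 - 23.77) / (24.29 - 15.63) * 100 = 0.52 / 8.66 * 100 = 6.0%

6.0


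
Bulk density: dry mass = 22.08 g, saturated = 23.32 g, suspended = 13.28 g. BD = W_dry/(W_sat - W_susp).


BD = 22.08 / (23.32 - 13.28) = 22.08 / 10.04 = 2.199 g/cm^3

2.199


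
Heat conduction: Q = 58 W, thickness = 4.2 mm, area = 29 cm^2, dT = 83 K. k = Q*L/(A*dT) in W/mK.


k = 58*4.2/1000/(29/10000*83) = 1.01 W/mK

1.01


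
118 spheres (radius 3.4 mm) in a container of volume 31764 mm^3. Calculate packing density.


V_sphere = 4/3*pi*3.4^3 = 164.6362 mm^3
Total V = 118*164.6362 = 19427.0716 mm^3
PD = 19427.0716 / 31764 = 0.612

0.612


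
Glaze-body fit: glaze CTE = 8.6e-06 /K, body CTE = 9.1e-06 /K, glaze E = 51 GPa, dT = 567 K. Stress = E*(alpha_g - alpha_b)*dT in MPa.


Stress = 51*1000*(8.6e-06 - 9.1e-06)*567 = -14.5 MPa

-14.5


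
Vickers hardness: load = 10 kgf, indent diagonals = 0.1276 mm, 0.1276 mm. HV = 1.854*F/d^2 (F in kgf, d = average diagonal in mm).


d_avg = (0.1276+0.1276)/2 = 0.1276 mm
HV = 1.854*10/0.1276^2 = 1139

1139


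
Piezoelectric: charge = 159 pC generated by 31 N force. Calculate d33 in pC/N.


d33 = 159 / 31 = 5.1 pC/N

5.1


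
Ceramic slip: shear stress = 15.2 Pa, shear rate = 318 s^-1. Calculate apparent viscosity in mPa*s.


eta = tau/gamma * 1000 = 15.2/318 * 1000 = 47.8 mPa*s

47.8


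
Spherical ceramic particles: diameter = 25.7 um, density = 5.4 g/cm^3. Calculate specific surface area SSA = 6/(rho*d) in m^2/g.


SSA = 6 / (5.4 * 25.7) = 0.043 m^2/g

0.043


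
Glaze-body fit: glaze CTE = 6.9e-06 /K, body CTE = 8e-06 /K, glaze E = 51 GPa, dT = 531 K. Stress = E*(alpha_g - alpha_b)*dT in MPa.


Stress = 51*1000*(6.9e-06 - 8e-06)*531 = -29.8 MPa

-29.8


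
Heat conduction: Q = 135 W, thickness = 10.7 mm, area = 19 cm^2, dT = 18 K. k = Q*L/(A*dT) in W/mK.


k = 135*10.7/1000/(19/10000*18) = 42.24 W/mK

42.24


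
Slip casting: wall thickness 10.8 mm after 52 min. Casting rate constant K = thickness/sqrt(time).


K = 10.8 / sqrt(52) = 10.8 / 7.2111 = 1.498 mm/min^0.5

1.498


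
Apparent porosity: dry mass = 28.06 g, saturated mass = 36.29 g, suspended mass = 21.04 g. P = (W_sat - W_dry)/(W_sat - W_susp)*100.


P = (36.29 - 28.06) / (36.29 - 21.04) * 100 = 8.23 / 15.25 * 100 = 54.0%

54.0


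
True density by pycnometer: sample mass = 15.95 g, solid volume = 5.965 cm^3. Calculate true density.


TD = 15.95 / 5.965 = 2.674 g/cm^3

2.674


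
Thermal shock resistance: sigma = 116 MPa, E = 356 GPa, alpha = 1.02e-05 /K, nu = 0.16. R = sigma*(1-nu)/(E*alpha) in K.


R = 116*(1-0.16)/(356*1000*1.02e-05) = 27 K

27


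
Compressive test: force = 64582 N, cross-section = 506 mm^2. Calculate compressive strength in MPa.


CS = 64582 / 506 = 127.6 MPa

127.6


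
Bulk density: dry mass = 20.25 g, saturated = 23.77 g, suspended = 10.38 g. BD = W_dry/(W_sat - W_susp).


BD = 20.25 / (23.77 - 10.38) = 20.25 / 13.39 = 1.512 g/cm^3

1.512


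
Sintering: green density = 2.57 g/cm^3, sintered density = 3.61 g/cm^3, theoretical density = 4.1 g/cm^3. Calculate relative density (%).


Relative = 3.61 / 4.1 * 100 = 88.0%

88.0


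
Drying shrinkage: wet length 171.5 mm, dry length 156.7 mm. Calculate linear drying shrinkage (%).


DS = (171.5 - 156.7) / 171.5 * 100 = 8.63%

8.63


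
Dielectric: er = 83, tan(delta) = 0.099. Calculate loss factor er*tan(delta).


Loss = 83 * 0.099 = 8.217

8.217


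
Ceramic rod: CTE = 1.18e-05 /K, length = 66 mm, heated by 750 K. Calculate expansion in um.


dL = 1.18e-05 * 66 * 750 * 1000 = 584.1 um

584.1


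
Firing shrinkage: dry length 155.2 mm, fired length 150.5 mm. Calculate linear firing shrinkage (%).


FS = (155.2 - 150.5) / 155.2 * 100 = 3.03%

3.03


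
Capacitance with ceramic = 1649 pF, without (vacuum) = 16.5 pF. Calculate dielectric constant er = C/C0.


er = 1649 / 16.5 = 99.94

99.94


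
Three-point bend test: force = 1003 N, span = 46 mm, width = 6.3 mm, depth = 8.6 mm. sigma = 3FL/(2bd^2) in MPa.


sigma = 3*1003*46/(2*6.3*8.6^2) = 148.5 MPa

148.5


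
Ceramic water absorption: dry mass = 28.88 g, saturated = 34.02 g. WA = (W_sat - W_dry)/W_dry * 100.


WA = (34.02 - 28.88) / 28.88 * 100 = 17.8%

17.8


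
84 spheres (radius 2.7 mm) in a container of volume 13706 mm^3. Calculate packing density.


V_sphere = 4/3*pi*2.7^3 = 82.448 mm^3
Total V = 84*82.448 = 6925.632 mm^3
PD = 6925.632 / 13706 = 0.505

0.505


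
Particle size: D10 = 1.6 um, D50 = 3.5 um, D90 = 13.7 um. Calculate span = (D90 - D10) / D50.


Span = (13.7 - 1.6) / 3.5 = 12.1 / 3.5 = 3.457

3.457


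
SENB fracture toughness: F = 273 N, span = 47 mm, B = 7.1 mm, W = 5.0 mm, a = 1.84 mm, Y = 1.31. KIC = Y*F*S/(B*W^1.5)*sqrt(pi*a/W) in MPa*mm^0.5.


KIC = 1.31*273*47/(7.1*5.0^1.5)*sqrt(pi*1.84/5.0) = 227.68

227.68


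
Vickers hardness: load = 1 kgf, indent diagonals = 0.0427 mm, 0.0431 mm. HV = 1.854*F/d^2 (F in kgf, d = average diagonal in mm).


d_avg = (0.0427+0.0431)/2 = 0.0429 mm
HV = 1.854*1/0.0429^2 = 1007

1007
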